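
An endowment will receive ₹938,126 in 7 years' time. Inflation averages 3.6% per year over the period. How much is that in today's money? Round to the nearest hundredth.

Price-level factor over 7 years: (1 + 3.6%)^7 ≈ 1.2809090317.
Purchasing power today: ₹938,126 divided by that factor.

₹732,390.81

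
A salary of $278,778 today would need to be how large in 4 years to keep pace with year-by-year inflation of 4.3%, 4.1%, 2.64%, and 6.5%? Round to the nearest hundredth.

$330,871.83

Cumulative price-level factor: 1.043 × 1.041 × 1.0264 × 1.065 ≈ 1.1868649075.
Multiplying $278,778 by the price-level factor gives the future nominal sum.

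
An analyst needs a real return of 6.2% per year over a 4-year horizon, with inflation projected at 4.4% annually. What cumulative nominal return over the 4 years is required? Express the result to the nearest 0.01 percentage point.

Required annual nominal rate: (1+6.2%)(1+4.4%) − 1 = 10.8728%.
Cumulative over 4 years: (1 + 0.108728)^4 − 1 ≈ 0.51112.

51.11%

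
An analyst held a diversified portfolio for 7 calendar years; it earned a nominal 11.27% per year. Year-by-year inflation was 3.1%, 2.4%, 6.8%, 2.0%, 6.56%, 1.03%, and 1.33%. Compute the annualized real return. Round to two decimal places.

Cumulative inflation factor: 1.031 × 1.024 × 1.068 × 1.020 × 1.0656 × 1.0103 × 1.0133 ≈ 1.25462.
Nominal growth factor: 2.11177. Real growth factor = 2.11177 / 1.25462 ≈ 1.68319.
Annualized: 1.68319^(1/7) − 1 ≈ 0.07722.

7.72%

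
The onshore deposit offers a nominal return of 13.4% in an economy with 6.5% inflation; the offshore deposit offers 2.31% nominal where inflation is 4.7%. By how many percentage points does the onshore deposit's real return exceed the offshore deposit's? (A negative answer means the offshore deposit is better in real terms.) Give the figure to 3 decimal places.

The onshore deposit real return: 1.134/1.065 − 1 = 6.4789%.
The offshore deposit real return: 1.0231/1.047 − 1 = -2.2827%.
Difference: 6.4789 − (-2.2827) = 8.7616 pp.

8.762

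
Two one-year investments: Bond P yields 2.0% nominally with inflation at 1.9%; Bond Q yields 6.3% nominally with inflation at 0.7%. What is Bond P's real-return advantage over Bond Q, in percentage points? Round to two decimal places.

-5.46

Bond P real return: 1.020/1.019 − 1 = 0.098%.
Bond Q real return: 1.063/1.007 − 1 = 5.561%.
Difference: 0.098 − 5.561 = -5.463 pp.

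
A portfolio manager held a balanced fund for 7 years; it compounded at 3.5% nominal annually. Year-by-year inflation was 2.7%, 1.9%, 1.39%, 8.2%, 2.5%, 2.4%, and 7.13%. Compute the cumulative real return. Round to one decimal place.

Cumulative inflation factor: 1.027 × 1.019 × 1.0139 × 1.082 × 1.025 × 1.024 × 1.0713 ≈ 1.29093.
Nominal growth factor: 1.27228. Real growth factor = 1.27228 / 1.29093 ≈ 0.98555.
Total real return ≈ -1.4446%.

-1.4%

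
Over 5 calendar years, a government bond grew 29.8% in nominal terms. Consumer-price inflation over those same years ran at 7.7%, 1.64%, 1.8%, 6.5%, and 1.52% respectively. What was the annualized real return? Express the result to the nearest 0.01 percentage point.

Cumulative inflation factor: 1.077 × 1.0164 × 1.018 × 1.065 × 1.0152 ≈ 1.20484.
Nominal growth factor: 1.29800. Real growth factor = 1.29800 / 1.20484 ≈ 1.07732.
Annualized: 1.07732^(1/5) − 1 ≈ 0.01501.

1.50%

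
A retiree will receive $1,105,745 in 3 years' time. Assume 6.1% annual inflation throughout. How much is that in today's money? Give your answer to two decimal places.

Price-level factor over 3 years: (1 + 6.1%)^3 = 1.194389981.
Purchasing power today: $1,105,745 divided by that factor.

$925,782.21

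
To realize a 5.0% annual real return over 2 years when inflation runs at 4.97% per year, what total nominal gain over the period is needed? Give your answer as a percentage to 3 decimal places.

Required annual nominal rate: (1+5.0%)(1+4.97%) − 1 = 10.2185%.
Cumulative over 2 years: (1 + 0.102185)^2 − 1 ≈ 0.21481.

21.481%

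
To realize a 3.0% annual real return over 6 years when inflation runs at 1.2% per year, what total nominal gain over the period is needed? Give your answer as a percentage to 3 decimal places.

Required annual nominal rate: (1+3.0%)(1+1.2%) − 1 = 4.236%.
Cumulative over 6 years: (1 + 0.04236)^6 − 1 ≈ 0.28264.

28.264%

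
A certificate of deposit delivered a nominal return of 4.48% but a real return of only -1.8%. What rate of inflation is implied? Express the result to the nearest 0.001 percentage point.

6.395%

From (1+r_nom) = (1+r_real)(1+π), we get 1+π = (1 + 4.48%)/(1 − 1.8%) = 1.0448/0.982 ≈ 1.06395.
So π ≈ 6.3951%.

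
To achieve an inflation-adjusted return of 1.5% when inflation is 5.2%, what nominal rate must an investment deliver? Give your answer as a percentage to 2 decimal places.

6.78%

By the Fisher equation, 1 + r_nom = (1 + 1.5%)(1 + 5.2%) = 1.015 × 1.052 = 1.06778.
So r_nom = 6.778%.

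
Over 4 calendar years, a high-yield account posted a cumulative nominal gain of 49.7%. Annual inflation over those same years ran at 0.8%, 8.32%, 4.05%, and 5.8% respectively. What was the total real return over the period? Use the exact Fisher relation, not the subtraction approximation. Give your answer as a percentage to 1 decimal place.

Cumulative inflation factor: 1.008 × 1.0832 × 1.0405 × 1.058 ≈ 1.20198.
Nominal growth factor: 1.49700. Real growth factor = 1.49700 / 1.20198 ≈ 1.24545.
Total real return ≈ 24.5446%.

24.5%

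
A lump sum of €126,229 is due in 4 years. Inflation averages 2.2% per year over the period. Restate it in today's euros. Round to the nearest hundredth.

Price-level factor over 4 years: (1 + 2.2%)^4 ≈ 1.0909468263.
Purchasing power today: €126,229 divided by that factor.

€115,705.91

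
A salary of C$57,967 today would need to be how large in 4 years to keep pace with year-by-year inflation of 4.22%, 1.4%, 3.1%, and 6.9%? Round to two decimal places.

C$67,515.92

Cumulative price-level factor: 1.0422 × 1.014 × 1.031 × 1.069 ≈ 1.1647303555.
The nominal amount required is C$57,967 scaled up by that factor.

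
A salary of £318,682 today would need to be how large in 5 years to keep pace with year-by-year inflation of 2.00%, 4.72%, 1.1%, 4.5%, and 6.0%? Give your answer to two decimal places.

£381,206.81

Cumulative price-level factor: 1.0200 × 1.0472 × 1.011 × 1.045 × 1.060 ≈ 1.1961981230.
Multiplying £318,682 by the price-level factor gives the future nominal sum.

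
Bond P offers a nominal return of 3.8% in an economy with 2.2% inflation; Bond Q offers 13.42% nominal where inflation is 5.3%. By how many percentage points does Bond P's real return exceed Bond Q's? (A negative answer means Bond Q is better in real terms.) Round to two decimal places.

-6.15

Bond P real return: 1.038/1.022 − 1 = 1.566%.
Bond Q real return: 1.1342/1.053 − 1 = 7.711%.
Difference: 1.566 − 7.711 = -6.145 pp.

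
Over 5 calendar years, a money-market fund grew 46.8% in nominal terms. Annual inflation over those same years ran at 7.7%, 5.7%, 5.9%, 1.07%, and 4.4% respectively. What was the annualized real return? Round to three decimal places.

2.907%

Cumulative inflation factor: 1.077 × 1.057 × 1.059 × 1.0107 × 1.044 ≈ 1.27207.
Nominal growth factor: 1.46800. Real growth factor = 1.46800 / 1.27207 ≈ 1.15403.
Annualized: 1.15403^(1/5) − 1 ≈ 0.02907.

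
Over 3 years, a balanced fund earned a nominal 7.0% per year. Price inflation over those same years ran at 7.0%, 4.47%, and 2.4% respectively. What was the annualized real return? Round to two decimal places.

Cumulative inflation factor: 1.070 × 1.0447 × 1.024 ≈ 1.14466.
Nominal growth factor: 1.22504. Real growth factor = 1.22504 / 1.14466 ≈ 1.07023.
Annualized: 1.07023^(1/3) − 1 ≈ 0.02288.

2.29%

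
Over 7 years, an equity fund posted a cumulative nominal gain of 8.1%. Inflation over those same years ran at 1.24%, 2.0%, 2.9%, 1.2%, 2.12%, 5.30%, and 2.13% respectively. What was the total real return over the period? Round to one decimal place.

Cumulative inflation factor: 1.0124 × 1.020 × 1.029 × 1.012 × 1.0212 × 1.0530 × 1.0213 ≈ 1.18098.
Nominal growth factor: 1.08100. Real growth factor = 1.08100 / 1.18098 ≈ 0.91535.
Total real return ≈ -8.4655%.

-8.5%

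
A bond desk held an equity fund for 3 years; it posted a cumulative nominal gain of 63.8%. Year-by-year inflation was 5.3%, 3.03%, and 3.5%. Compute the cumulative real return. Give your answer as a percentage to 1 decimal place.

45.9%

Cumulative inflation factor: 1.053 × 1.0303 × 1.035 ≈ 1.12288.
Nominal growth factor: 1.63800. Real growth factor = 1.63800 / 1.12288 ≈ 1.45875.
Total real return ≈ 45.8752%.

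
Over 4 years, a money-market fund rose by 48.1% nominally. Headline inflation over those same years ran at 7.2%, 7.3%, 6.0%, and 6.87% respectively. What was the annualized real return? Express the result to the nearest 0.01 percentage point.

Cumulative inflation factor: 1.072 × 1.073 × 1.060 × 1.0687 ≈ 1.30304.
Nominal growth factor: 1.48100. Real growth factor = 1.48100 / 1.30304 ≈ 1.13658.
Annualized: 1.13658^(1/4) − 1 ≈ 0.03252.

3.25%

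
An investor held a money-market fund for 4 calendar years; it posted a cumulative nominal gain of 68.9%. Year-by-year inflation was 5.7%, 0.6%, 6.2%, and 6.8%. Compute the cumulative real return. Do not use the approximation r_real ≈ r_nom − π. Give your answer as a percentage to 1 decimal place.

40.0%

Cumulative inflation factor: 1.057 × 1.006 × 1.062 × 1.068 ≈ 1.20606.
Nominal growth factor: 1.68900. Real growth factor = 1.68900 / 1.20606 ≈ 1.40043.
Total real return ≈ 40.0428%.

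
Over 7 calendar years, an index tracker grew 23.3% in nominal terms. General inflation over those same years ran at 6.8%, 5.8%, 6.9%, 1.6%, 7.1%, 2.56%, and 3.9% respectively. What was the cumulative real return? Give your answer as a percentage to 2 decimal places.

-11.97%

Cumulative inflation factor: 1.068 × 1.058 × 1.069 × 1.016 × 1.071 × 1.0256 × 1.039 ≈ 1.40059.
Nominal growth factor: 1.23300. Real growth factor = 1.23300 / 1.40059 ≈ 0.88034.
Total real return ≈ -11.9657%.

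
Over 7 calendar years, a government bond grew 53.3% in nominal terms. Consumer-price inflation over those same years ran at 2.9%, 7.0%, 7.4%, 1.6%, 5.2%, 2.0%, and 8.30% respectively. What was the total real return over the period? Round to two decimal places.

Cumulative inflation factor: 1.029 × 1.070 × 1.074 × 1.016 × 1.052 × 1.020 × 1.0830 ≈ 1.39618.
Nominal growth factor: 1.53300. Real growth factor = 1.53300 / 1.39618 ≈ 1.09800.
Total real return ≈ 9.7996%.

9.80%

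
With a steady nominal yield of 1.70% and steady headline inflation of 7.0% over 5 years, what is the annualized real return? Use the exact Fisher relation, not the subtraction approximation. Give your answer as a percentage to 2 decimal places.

With constant rates the annual real return is the same each year: (1+1.70%)/(1+7.0%) − 1 = -0.04953.

-4.95%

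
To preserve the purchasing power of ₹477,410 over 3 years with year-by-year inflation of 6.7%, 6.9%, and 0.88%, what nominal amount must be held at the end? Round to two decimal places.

Cumulative price-level factor: 1.067 × 1.069 × 1.0088 = 1.1506604824.
The nominal amount required is ₹477,410 scaled up by that factor.

₹549,336.82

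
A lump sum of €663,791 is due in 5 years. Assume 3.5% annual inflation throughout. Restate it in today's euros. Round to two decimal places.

€558,894.21

Price-level factor over 5 years: (1 + 3.5%)^5 ≈ 1.1876863056.
Purchasing power today: €663,791 divided by that factor.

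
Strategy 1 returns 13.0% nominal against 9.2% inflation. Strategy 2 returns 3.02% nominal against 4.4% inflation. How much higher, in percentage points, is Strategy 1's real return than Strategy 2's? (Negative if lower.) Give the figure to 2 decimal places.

Strategy 1 real return: 1.130/1.092 − 1 = 3.480%.
Strategy 2 real return: 1.0302/1.044 − 1 = -1.322%.
Difference: 3.480 − (-1.322) = 4.802 pp.

4.80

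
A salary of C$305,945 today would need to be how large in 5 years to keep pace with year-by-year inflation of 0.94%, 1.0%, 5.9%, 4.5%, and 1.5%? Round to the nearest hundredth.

C$350,353.39

Cumulative price-level factor: 1.0094 × 1.010 × 1.059 × 1.045 × 1.015 ≈ 1.1451515546.
Multiplying C$305,945 by the price-level factor gives the future nominal sum.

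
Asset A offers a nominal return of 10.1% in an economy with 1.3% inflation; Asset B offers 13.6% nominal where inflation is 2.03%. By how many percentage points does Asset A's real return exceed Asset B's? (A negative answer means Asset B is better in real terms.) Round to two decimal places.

-2.65

Asset A real return: 1.101/1.013 − 1 = 8.687%.
Asset B real return: 1.136/1.0203 − 1 = 11.340%.
Difference: 8.687 − 11.340 = -2.653 pp.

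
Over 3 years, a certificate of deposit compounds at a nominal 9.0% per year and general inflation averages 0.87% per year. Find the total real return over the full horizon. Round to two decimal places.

The annual real rate is (1+9.0%)/(1+0.87%) − 1 = 8.0599%.
Compounded over 3 years: (1 + 0.080599)^3 − 1 ≈ 0.26181.

26.18%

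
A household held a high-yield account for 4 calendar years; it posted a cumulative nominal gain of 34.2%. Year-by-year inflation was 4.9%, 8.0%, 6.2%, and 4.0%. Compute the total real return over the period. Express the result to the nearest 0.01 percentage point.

Cumulative inflation factor: 1.049 × 1.080 × 1.062 × 1.040 ≈ 1.25129.
Nominal growth factor: 1.34200. Real growth factor = 1.34200 / 1.25129 ≈ 1.07250.
Total real return ≈ 7.2495%.

7.25%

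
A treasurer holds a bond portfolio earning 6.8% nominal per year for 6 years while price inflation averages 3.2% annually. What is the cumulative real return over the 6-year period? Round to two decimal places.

The annual real rate is (1+6.8%)/(1+3.2%) − 1 = 3.4884%.
Compounded over 6 years: (1 + 0.034884)^6 − 1 ≈ 0.22843.

22.84%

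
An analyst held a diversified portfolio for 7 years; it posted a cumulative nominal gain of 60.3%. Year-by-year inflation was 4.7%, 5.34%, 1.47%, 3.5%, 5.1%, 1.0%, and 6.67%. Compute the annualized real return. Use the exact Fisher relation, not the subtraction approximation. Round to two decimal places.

Cumulative inflation factor: 1.047 × 1.0534 × 1.0147 × 1.035 × 1.051 × 1.010 × 1.0667 ≈ 1.31155.
Nominal growth factor: 1.60300. Real growth factor = 1.60300 / 1.31155 ≈ 1.22222.
Annualized: 1.22222^(1/7) − 1 ≈ 0.02908.

2.91%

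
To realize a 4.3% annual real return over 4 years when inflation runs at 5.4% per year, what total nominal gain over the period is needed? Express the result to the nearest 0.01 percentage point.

Required annual nominal rate: (1+4.3%)(1+5.4%) − 1 = 9.9322%.
Cumulative over 4 years: (1 + 0.099322)^4 − 1 ≈ 0.46049.

46.05%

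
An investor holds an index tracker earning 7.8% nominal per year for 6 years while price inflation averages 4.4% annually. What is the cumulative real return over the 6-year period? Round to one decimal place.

21.2%

The annual real rate is (1+7.8%)/(1+4.4%) − 1 = 3.2567%.
Compounded over 6 years: (1 + 0.032567)^6 − 1 ≈ 0.21202.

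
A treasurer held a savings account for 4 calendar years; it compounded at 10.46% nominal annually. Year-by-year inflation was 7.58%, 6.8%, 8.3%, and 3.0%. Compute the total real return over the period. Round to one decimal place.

16.2%

Cumulative inflation factor: 1.0758 × 1.068 × 1.083 × 1.030 ≈ 1.28165.
Nominal growth factor: 1.48874. Real growth factor = 1.48874 / 1.28165 ≈ 1.16159.
Total real return ≈ 16.1587%.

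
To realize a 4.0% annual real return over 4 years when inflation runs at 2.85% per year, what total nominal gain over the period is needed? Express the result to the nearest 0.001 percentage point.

Required annual nominal rate: (1+4.0%)(1+2.85%) − 1 = 6.964%.
Cumulative over 4 years: (1 + 0.06964)^4 − 1 ≈ 0.30903.

30.903%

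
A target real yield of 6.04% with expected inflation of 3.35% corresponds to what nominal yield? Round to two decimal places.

By the Fisher equation, 1 + r_nom = (1 + 6.04%)(1 + 3.35%) = 1.0604 × 1.0335 = 1.0959234.
So r_nom = 9.59234%.

9.59%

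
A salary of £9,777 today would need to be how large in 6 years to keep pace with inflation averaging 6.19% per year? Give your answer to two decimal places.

£14,018.69

Cumulative price-level factor: (1+6.19%)^6 ≈ 1.4338434106.
Multiplying £9,777 by the price-level factor gives the future nominal sum.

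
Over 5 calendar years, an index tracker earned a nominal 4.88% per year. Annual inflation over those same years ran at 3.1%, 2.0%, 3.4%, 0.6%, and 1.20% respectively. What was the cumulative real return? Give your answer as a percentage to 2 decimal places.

14.63%

Cumulative inflation factor: 1.031 × 1.020 × 1.034 × 1.006 × 1.0120 ≈ 1.10703.
Nominal growth factor: 1.26901. Real growth factor = 1.26901 / 1.10703 ≈ 1.14632.
Total real return ≈ 14.6319%.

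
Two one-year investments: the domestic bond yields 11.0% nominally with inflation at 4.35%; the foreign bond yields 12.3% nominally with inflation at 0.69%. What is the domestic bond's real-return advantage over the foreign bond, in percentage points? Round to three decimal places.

-5.158

The domestic bond real return: 1.110/1.0435 − 1 = 6.3728%.
The foreign bond real return: 1.123/1.0069 − 1 = 11.5304%.
Difference: 6.3728 − 11.5304 = -5.1576 pp.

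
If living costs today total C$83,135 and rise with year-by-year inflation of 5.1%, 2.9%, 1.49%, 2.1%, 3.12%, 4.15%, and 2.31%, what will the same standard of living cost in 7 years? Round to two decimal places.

C$102,369.66

Cumulative price-level factor: 1.051 × 1.029 × 1.0149 × 1.021 × 1.0312 × 1.0415 × 1.0231 ≈ 1.2313665411.
The nominal amount required is C$83,135 scaled up by that factor.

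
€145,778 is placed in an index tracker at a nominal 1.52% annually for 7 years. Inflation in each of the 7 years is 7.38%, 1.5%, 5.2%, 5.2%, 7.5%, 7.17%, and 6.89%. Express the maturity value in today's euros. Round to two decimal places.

€109,072.07

Nominal value at maturity: €145,778 × (1 + 1.52%)^7 ≈ €162,014.26.
Price-level factor over 7 years: 1.0738 × 1.015 × 1.052 × 1.052 × 1.075 × 1.0717 × 1.0689 ≈ 1.4853872561.
The maturity value deflated by that factor is the answer in today's purchasing power.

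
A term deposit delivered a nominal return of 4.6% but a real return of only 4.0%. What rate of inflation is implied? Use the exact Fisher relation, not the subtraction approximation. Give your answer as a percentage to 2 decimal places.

0.58%

From (1+r_nom) = (1+r_real)(1+π), we get 1+π = (1 + 4.6%)/(1 + 4.0%) = 1.046/1.040 ≈ 1.00577.
So π ≈ 0.5769%.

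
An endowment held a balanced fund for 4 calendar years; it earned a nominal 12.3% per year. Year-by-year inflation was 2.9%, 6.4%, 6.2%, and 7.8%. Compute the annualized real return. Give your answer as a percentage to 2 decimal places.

Cumulative inflation factor: 1.029 × 1.064 × 1.062 × 1.078 ≈ 1.25343.
Nominal growth factor: 1.59045. Real growth factor = 1.59045 / 1.25343 ≈ 1.26887.
Annualized: 1.26887^(1/4) − 1 ≈ 0.06134.

6.13%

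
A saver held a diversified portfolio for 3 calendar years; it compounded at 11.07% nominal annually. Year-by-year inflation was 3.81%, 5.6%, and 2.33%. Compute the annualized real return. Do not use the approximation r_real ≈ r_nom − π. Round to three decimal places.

Cumulative inflation factor: 1.0381 × 1.056 × 1.0233 ≈ 1.12178.
Nominal growth factor: 1.37022. Real growth factor = 1.37022 / 1.12178 ≈ 1.22147.
Annualized: 1.22147^(1/3) − 1 ≈ 0.06896.

6.896%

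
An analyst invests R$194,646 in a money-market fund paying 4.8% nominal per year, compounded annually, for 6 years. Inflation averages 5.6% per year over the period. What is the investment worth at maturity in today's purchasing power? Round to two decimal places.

Nominal value at maturity: R$194,646 × (1 + 4.8%)^6 ≈ R$257,877.34.
Price-level factor over 6 years: (1 + 5.6%)^6 ≈ 1.3867031727.
The maturity value deflated by that factor is the answer in today's purchasing power.

R$185,964.34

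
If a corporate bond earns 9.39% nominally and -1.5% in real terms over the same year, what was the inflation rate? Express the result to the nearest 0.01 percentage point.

11.06%

From (1+r_nom) = (1+r_real)(1+π), we get 1+π = (1 + 9.39%)/(1 − 1.5%) = 1.0939/0.985 ≈ 1.11056.
So π ≈ 11.0558%.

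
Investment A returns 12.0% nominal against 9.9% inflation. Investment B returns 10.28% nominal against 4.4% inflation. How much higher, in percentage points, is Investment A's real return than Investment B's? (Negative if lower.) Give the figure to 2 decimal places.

Investment A real return: 1.120/1.099 − 1 = 1.911%.
Investment B real return: 1.1028/1.044 − 1 = 5.632%.
Difference: 1.911 − 5.632 = -3.721 pp.

-3.72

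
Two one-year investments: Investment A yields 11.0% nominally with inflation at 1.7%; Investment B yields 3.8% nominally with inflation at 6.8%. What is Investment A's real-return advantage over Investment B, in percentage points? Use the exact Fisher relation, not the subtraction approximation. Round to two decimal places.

11.95

Investment A real return: 1.110/1.017 − 1 = 9.145%.
Investment B real return: 1.038/1.068 − 1 = -2.809%.
Difference: 9.145 − (-2.809) = 11.954 pp.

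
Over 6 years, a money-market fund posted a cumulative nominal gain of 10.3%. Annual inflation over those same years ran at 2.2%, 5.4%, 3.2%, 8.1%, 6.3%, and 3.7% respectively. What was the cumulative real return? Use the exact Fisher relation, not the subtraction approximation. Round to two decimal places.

-16.73%

Cumulative inflation factor: 1.022 × 1.054 × 1.032 × 1.081 × 1.063 × 1.037 ≈ 1.32467.
Nominal growth factor: 1.10300. Real growth factor = 1.10300 / 1.32467 ≈ 0.83266.
Total real return ≈ -16.7342%.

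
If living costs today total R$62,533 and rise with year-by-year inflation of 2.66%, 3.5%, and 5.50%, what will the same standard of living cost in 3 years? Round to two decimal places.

R$70,097.63

Cumulative price-level factor: 1.0266 × 1.035 × 1.0550 = 1.120970205.
Multiplying R$62,533 by the price-level factor gives the future nominal sum.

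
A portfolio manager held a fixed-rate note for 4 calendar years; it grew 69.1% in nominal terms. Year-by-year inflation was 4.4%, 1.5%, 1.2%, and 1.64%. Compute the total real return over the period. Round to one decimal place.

55.1%

Cumulative inflation factor: 1.044 × 1.015 × 1.012 × 1.0164 ≈ 1.08996.
Nominal growth factor: 1.69100. Real growth factor = 1.69100 / 1.08996 ≈ 1.55143.
Total real return ≈ 55.1429%.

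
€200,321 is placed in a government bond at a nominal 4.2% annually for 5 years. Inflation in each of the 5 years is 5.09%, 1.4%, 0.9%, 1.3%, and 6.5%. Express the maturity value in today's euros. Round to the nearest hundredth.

Nominal value at maturity: €200,321 × (1 + 4.2%)^5 ≈ €246,073.63.
Price-level factor over 5 years: 1.0509 × 1.014 × 1.009 × 1.013 × 1.065 ≈ 1.1599775029.
Dividing the nominal maturity value by the price-level factor gives the value in today's money.

€212,136.55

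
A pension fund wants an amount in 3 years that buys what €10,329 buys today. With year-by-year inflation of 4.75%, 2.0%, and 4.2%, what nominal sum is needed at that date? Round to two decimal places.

Cumulative price-level factor: 1.0475 × 1.020 × 1.042 = 1.1133249.
Multiplying €10,329 by the price-level factor gives the future nominal sum.

€11,499.53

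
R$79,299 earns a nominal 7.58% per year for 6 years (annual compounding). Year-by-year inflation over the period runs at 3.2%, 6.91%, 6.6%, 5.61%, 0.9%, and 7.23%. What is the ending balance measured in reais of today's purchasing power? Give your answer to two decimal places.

R$91,472.22

Nominal value at maturity: R$79,299 × (1 + 7.58%)^6 ≈ R$122,929.74.
Price-level factor over 6 years: 1.032 × 1.0691 × 1.066 × 1.0561 × 1.009 × 1.0723 ≈ 1.3439024522.
Dividing the nominal maturity value by the price-level factor gives the value in today's money.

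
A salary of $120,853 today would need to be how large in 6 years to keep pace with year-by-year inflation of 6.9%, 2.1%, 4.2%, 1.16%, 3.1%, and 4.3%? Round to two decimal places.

Cumulative price-level factor: 1.069 × 1.021 × 1.042 × 1.0116 × 1.031 × 1.043 ≈ 1.2371517125.
Multiplying $120,853 by the price-level factor gives the future nominal sum.

$149,513.50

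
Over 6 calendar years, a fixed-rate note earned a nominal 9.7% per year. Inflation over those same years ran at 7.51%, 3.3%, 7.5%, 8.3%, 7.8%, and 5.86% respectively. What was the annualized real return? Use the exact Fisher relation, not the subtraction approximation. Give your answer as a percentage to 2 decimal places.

2.81%

Cumulative inflation factor: 1.0751 × 1.033 × 1.075 × 1.083 × 1.078 × 1.0586 ≈ 1.47549.
Nominal growth factor: 1.74277. Real growth factor = 1.74277 / 1.47549 ≈ 1.18114.
Annualized: 1.18114^(1/6) − 1 ≈ 0.02814.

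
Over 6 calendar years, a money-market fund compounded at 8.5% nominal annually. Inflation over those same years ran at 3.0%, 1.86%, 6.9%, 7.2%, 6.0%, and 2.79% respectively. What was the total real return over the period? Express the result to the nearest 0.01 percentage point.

Cumulative inflation factor: 1.030 × 1.0186 × 1.069 × 1.072 × 1.060 × 1.0279 ≈ 1.31000.
Nominal growth factor: 1.63147. Real growth factor = 1.63147 / 1.31000 ≈ 1.24540.
Total real return ≈ 24.5398%.

24.54%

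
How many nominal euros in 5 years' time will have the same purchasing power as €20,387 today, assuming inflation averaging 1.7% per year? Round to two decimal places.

€22,179.82

Cumulative price-level factor: (1+1.7%)^5 ≈ 1.0879395490.
Multiplying €20,387 by the price-level factor gives the future nominal sum.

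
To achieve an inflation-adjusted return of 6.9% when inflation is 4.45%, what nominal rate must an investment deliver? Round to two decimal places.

By the Fisher equation, 1 + r_nom = (1 + 6.9%)(1 + 4.45%) = 1.069 × 1.0445 = 1.1165705.
So r_nom = 11.65705%.

11.66%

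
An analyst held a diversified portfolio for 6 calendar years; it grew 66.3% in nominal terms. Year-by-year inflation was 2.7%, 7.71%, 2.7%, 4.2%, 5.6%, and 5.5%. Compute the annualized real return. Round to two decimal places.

Cumulative inflation factor: 1.027 × 1.0771 × 1.027 × 1.042 × 1.056 × 1.055 ≈ 1.31881.
Nominal growth factor: 1.66300. Real growth factor = 1.66300 / 1.31881 ≈ 1.26099.
Annualized: 1.26099^(1/6) − 1 ≈ 0.03941.

3.94%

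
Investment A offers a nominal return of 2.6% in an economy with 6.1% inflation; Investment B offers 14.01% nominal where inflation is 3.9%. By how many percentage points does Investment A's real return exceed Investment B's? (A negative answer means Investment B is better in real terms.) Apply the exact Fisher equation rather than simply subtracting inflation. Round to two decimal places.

Investment A real return: 1.026/1.061 − 1 = -3.299%.
Investment B real return: 1.1401/1.039 − 1 = 9.731%.
Difference: -3.299 − 9.731 = -13.030 pp.

-13.03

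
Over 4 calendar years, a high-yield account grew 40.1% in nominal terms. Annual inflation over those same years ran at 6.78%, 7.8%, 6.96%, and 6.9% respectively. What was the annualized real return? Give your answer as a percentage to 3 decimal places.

1.574%

Cumulative inflation factor: 1.0678 × 1.078 × 1.0696 × 1.069 ≈ 1.31616.
Nominal growth factor: 1.40100. Real growth factor = 1.40100 / 1.31616 ≈ 1.06446.
Annualized: 1.06446^(1/4) − 1 ≈ 0.01574.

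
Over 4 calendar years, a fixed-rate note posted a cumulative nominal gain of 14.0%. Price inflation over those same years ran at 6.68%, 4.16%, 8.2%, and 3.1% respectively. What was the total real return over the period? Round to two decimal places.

-8.03%

Cumulative inflation factor: 1.0668 × 1.0416 × 1.082 × 1.031 ≈ 1.23957.
Nominal growth factor: 1.14000. Real growth factor = 1.14000 / 1.23957 ≈ 0.91968.
Total real return ≈ -8.0324%.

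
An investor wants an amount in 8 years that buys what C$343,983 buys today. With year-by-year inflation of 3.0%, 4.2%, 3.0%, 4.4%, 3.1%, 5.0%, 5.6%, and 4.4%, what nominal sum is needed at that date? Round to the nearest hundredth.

Cumulative price-level factor: 1.030 × 1.042 × 1.030 × 1.044 × 1.031 × 1.050 × 1.056 × 1.044 ≈ 1.3773840458.
Multiplying C$343,983 by the price-level factor gives the future nominal sum.

C$473,796.70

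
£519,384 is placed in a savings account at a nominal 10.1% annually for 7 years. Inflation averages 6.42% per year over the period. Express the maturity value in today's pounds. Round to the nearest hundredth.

Nominal value at maturity: £519,384 × (1 + 10.1%)^7 ≈ £1,018,590.92.
Price-level factor over 7 years: (1 + 6.42%)^7 ≈ 1.5458337399.
Dividing the nominal maturity value by the price-level factor gives the value in today's money.

£658,926.57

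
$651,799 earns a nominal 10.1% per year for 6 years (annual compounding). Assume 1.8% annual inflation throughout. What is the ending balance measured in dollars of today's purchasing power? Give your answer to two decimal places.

$1,043,160.02

Nominal value at maturity: $651,799 × (1 + 10.1%)^6 ≈ $1,161,014.39.
Price-level factor over 6 years: (1 + 1.8%)^6 ≈ 1.1129782260.
Dividing the nominal maturity value by the price-level factor gives the value in today's money.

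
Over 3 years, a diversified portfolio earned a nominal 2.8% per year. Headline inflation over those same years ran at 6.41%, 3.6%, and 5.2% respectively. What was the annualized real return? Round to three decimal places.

-2.155%

Cumulative inflation factor: 1.0641 × 1.036 × 1.052 ≈ 1.15973.
Nominal growth factor: 1.08637. Real growth factor = 1.08637 / 1.15973 ≈ 0.93675.
Annualized: 0.93675^(1/3) − 1 ≈ -0.02155.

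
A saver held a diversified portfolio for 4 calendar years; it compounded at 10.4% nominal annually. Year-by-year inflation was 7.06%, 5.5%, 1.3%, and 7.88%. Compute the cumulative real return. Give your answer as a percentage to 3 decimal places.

Cumulative inflation factor: 1.0706 × 1.055 × 1.013 × 1.0788 ≈ 1.23433.
Nominal growth factor: 1.48551. Real growth factor = 1.48551 / 1.23433 ≈ 1.20350.
Total real return ≈ 20.3500%.

20.350%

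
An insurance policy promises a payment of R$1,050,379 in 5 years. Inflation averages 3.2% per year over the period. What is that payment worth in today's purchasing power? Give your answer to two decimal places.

R$897,320.41

Price-level factor over 5 years: (1 + 3.2%)^5 ≈ 1.1705729564.
Purchasing power today: R$1,050,379 divided by that factor.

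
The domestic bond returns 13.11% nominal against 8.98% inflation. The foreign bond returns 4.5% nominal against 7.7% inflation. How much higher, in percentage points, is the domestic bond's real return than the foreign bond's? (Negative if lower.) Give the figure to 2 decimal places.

6.76

The domestic bond real return: 1.1311/1.0898 − 1 = 3.790%.
The foreign bond real return: 1.045/1.077 − 1 = -2.971%.
Difference: 3.790 − (-2.971) = 6.761 pp.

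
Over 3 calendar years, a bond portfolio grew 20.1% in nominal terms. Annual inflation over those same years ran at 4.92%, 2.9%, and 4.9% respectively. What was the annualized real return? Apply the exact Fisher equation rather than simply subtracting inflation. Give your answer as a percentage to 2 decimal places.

1.98%

Cumulative inflation factor: 1.0492 × 1.029 × 1.049 ≈ 1.13253.
Nominal growth factor: 1.20100. Real growth factor = 1.20100 / 1.13253 ≈ 1.06046.
Annualized: 1.06046^(1/3) − 1 ≈ 0.01976.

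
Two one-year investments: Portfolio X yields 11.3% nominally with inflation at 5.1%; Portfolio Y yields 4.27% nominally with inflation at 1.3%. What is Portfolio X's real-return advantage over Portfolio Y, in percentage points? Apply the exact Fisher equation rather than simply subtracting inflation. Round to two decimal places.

2.97

Portfolio X real return: 1.113/1.051 − 1 = 5.899%.
Portfolio Y real return: 1.0427/1.013 − 1 = 2.932%.
Difference: 5.899 − 2.932 = 2.967 pp.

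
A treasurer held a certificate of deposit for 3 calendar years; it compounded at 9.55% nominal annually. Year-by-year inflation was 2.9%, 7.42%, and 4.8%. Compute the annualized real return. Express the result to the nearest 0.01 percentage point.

Cumulative inflation factor: 1.029 × 1.0742 × 1.048 ≈ 1.15841.
Nominal growth factor: 1.31473. Real growth factor = 1.31473 / 1.15841 ≈ 1.13495.
Annualized: 1.13495^(1/3) − 1 ≈ 0.04310.

4.31%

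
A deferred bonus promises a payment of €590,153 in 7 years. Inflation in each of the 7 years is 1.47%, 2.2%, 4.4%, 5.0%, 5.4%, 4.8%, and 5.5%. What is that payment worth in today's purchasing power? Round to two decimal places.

€445,483.80

Price-level factor over 7 years: 1.0147 × 1.022 × 1.044 × 1.050 × 1.054 × 1.048 × 1.055 ≈ 1.3247462752.
Purchasing power today: €590,153 divided by that factor.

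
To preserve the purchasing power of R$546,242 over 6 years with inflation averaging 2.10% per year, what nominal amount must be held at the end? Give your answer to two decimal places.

Cumulative price-level factor: (1+2.10%)^6 ≈ 1.1328031618.
The nominal amount required is R$546,242 scaled up by that factor.

R$618,784.66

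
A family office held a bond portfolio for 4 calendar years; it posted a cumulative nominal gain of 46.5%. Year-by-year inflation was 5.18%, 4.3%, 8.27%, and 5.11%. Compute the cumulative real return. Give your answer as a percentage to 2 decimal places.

17.35%

Cumulative inflation factor: 1.0518 × 1.043 × 1.0827 × 1.0511 ≈ 1.24845.
Nominal growth factor: 1.46500. Real growth factor = 1.46500 / 1.24845 ≈ 1.17346.
Total real return ≈ 17.3459%.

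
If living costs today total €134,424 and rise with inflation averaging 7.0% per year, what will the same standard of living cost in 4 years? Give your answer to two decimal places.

Cumulative price-level factor: (1+7.0%)^4 = 1.31079601.
The nominal amount required is €134,424 scaled up by that factor.

€176,202.44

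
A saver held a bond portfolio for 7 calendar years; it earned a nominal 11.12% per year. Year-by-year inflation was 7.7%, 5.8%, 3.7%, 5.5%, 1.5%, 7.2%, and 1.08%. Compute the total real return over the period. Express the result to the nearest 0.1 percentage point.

52.6%

Cumulative inflation factor: 1.077 × 1.058 × 1.037 × 1.055 × 1.015 × 1.072 × 1.0108 ≈ 1.37107.
Nominal growth factor: 2.09192. Real growth factor = 2.09192 / 1.37107 ≈ 1.52576.
Total real return ≈ 52.5763%.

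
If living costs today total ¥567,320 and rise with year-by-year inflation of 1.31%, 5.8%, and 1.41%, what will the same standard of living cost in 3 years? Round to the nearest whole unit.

Cumulative price-level factor: 1.0131 × 1.058 × 1.0141 ≈ 1.0869730232.
Multiplying ¥567,320 by the price-level factor gives the future nominal sum.

¥616,662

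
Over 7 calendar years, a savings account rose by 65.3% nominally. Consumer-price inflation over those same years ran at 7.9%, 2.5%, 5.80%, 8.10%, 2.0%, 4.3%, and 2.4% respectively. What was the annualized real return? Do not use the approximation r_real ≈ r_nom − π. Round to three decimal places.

Cumulative inflation factor: 1.079 × 1.025 × 1.0580 × 1.0810 × 1.020 × 1.043 × 1.024 ≈ 1.37797.
Nominal growth factor: 1.65300. Real growth factor = 1.65300 / 1.37797 ≈ 1.19959.
Annualized: 1.19959^(1/7) − 1 ≈ 0.02634.

2.634%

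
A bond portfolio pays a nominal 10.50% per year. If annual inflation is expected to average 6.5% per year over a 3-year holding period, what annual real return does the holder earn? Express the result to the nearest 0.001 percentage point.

With constant rates the annual real return is the same each year: (1+10.50%)/(1+6.5%) − 1 = 0.03756.

3.756%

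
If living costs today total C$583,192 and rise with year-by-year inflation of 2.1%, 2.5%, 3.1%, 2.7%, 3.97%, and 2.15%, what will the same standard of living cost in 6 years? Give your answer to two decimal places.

C$686,335.86

Cumulative price-level factor: 1.021 × 1.025 × 1.031 × 1.027 × 1.0397 × 1.0215 ≈ 1.1768608924.
The nominal amount required is C$583,192 scaled up by that factor.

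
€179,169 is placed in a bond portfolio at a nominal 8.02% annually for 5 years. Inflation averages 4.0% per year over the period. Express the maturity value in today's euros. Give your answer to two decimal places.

Nominal value at maturity: €179,169 × (1 + 8.02%)^5 ≈ €263,501.89.
Price-level factor over 5 years: (1 + 4.0%)^5 = 1.2166529024.
The maturity value deflated by that factor is the answer in today's purchasing power.

€216,579.35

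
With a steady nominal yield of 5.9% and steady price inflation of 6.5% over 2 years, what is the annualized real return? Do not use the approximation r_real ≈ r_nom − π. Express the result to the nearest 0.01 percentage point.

-0.56%

With constant rates the annual real return is the same each year: (1+5.9%)/(1+6.5%) − 1 = -0.00563.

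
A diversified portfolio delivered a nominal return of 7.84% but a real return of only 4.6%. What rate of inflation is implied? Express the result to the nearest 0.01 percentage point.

3.10%

From (1+r_nom) = (1+r_real)(1+π), we get 1+π = (1 + 7.84%)/(1 + 4.6%) = 1.0784/1.046 ≈ 1.03098.
So π ≈ 3.0975%.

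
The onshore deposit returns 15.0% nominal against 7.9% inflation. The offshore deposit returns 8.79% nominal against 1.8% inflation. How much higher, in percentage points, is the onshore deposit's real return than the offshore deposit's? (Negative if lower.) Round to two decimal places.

-0.29

The onshore deposit real return: 1.150/1.079 − 1 = 6.580%.
The offshore deposit real return: 1.0879/1.018 − 1 = 6.866%.
Difference: 6.580 − 6.866 = -0.286 pp.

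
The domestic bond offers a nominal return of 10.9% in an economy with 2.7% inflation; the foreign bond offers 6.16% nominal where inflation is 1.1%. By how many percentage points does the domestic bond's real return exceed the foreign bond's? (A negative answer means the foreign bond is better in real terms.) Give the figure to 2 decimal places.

2.98

The domestic bond real return: 1.109/1.027 − 1 = 7.984%.
The foreign bond real return: 1.0616/1.011 − 1 = 5.005%.
Difference: 7.984 − 5.005 = 2.979 pp.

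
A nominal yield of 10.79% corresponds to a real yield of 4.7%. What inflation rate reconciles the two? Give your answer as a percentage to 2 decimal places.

5.82%

From (1+r_nom) = (1+r_real)(1+π), we get 1+π = (1 + 10.79%)/(1 + 4.7%) = 1.1079/1.047 ≈ 1.05817.
So π ≈ 5.8166%.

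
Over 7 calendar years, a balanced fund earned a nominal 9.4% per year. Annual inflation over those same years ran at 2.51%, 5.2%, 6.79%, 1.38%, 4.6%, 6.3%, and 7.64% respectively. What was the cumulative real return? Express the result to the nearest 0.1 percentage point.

Cumulative inflation factor: 1.0251 × 1.052 × 1.0679 × 1.0138 × 1.046 × 1.063 × 1.0764 ≈ 1.39734.
Nominal growth factor: 1.87552. Real growth factor = 1.87552 / 1.39734 ≈ 1.34220.
Total real return ≈ 34.2202%.

34.2%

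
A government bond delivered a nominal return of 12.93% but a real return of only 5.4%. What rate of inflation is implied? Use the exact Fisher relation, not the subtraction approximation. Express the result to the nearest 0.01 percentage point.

7.14%

From (1+r_nom) = (1+r_real)(1+π), we get 1+π = (1 + 12.93%)/(1 + 5.4%) = 1.1293/1.054 ≈ 1.07144.
So π ≈ 7.1442%.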